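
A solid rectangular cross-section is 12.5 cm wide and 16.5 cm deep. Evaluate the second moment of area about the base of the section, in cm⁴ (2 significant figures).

The section: 12.5 × 16.5, A = 206.3 cm², y = 8.25 cm, Ī = 4 679 cm⁴.
Transfer it to a horizontal axis along the bottom face using Ī + A·d² with d = y − 0:
  the section: d = 8.25 cm → contributes +18 717 cm⁴
Total I = 18 717 cm⁴.

I_base ≈ 1.9 × 10⁴ cm⁴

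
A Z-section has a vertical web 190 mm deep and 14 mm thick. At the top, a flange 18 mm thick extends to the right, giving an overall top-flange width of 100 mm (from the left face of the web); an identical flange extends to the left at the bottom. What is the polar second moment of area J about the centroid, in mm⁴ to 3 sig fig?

J ≈ 4.07 × 10⁷ mm⁴

Break the section into simple shapes (no overlaps), measuring from the bottom-left corner of the bounding box.
Web: 14 × 190, A = 2 660 mm², y = 95 mm, Ī = 8 002 167 mm⁴.
Top flange (beyond web): 86 × 18, A = 1 548 mm², y = 181 mm, Ī = 41 796 mm⁴.
Bottom flange (beyond web): 86 × 18, A = 1 548 mm², y = 9 mm, Ī = 41 796 mm⁴.
Centroid: ȳ = ΣA·y / ΣA = 95 mm.
Transfer each piece to the centroidal x-axis using Ī + A·d² with d = y − 95:
  web: d = 0 mm → contributes +8 002 167 mm⁴
  top flange (beyond web): d = 86 mm → contributes +11 490 804 mm⁴
  bottom flange (beyond web): d = -86 mm → contributes +11 490 804 mm⁴
Total I = 30 983 775 mm⁴.
For the y-axis: x̄ = 93 mm.
Repeating about the centroidal y-axis gives I_y = 9 691 615 mm⁴.
Polar second moment: J = I_x + I_y = 40 675 389 mm⁴.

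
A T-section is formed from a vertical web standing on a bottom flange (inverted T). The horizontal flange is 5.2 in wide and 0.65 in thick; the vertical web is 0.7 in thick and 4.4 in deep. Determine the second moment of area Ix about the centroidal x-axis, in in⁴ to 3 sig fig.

Decompose the section into non-overlapping parts with the origin at the bottom-left of its bounding rectangle.
Flange: 5.2 × 0.65, A = 3.38 in², y = 0.325 in, Ī = 0.119 in⁴.
Web: 0.7 × 4.4, A = 3.08 in², y = 2.85 in, Ī = 4.9691 in⁴.
Centroid: ȳ = ΣA·y / ΣA = 1.5289 in.
Transfer each piece to the centroidal x-axis using Ī + A·d² with d = y − 1.5289:
  flange: d = -1.2039 in → contributes +5.0176 in⁴
  web: d = 1.3211 in → contributes +10.345 in⁴
Total I = 15.362 in⁴.

Ix ≈ 15.4 in⁴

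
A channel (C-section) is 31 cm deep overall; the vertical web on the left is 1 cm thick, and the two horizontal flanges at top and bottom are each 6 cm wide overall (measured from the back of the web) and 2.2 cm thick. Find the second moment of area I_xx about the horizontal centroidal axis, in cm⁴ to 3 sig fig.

Decompose the section into non-overlapping parts with the origin at the bottom-left of its bounding rectangle.
Web: 1 × 31, A = 31 cm², y = 15.5 cm, Ī = 2482.6 cm⁴.
Top flange (beyond web): 5 × 2.2, A = 11 cm², y = 29.9 cm, Ī = 4.4367 cm⁴.
Bottom flange (beyond web): 5 × 2.2, A = 11 cm², y = 1.1 cm, Ī = 4.4367 cm⁴.
By symmetry the centroid is at mid-height, ȳ = 15.5 cm.
Transfer each piece to the horizontal centroidal axis using Ī + A·d² with d = y − 15.5:
  web: d = 0 cm → contributes +2482.6 cm⁴
  top flange (beyond web): d = 14.4 cm → contributes +2285.4 cm⁴
  bottom flange (beyond web): d = -14.4 cm → contributes +2285.4 cm⁴
Total I = 7053.4 cm⁴.

I_xx ≈ 7050 cm⁴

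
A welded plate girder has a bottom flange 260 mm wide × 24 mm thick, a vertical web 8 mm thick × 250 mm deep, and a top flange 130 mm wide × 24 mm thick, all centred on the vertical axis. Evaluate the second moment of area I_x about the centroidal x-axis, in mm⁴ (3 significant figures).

Decompose the section into non-overlapping parts with the origin at the bottom-left of its bounding rectangle.
Bottom plate: 260 × 24, A = 6 240 mm², y = 12 mm, Ī = 299 520 mm⁴.
Web plate: 8 × 250, A = 2 000 mm², y = 149 mm, Ī = 10 416 667 mm⁴.
Top plate: 130 × 24, A = 3 120 mm², y = 286 mm, Ī = 149 760 mm⁴.
Centroid: ȳ = ΣA·y / ΣA = 111.37 mm.
Transfer each piece to the centroidal x-axis using Ī + A·d² with d = y − 111.37:
  bottom plate: d = -99.373 mm → contributes +61 919 774 mm⁴
  web plate: d = 37.627 mm → contributes +13 248 213 mm⁴
  top plate: d = 174.63 mm → contributes +95 292 617 mm⁴
Total I = 170 460 604 mm⁴.

I_x ≈ 1.70 × 10⁸ mm⁴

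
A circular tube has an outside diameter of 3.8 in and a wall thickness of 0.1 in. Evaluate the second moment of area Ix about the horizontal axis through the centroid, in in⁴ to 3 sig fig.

Ix ≈ 1.99 in⁴

Treat the section as a set of non-overlapping primitives; coordinates are from the bounding-box lower-left.
Outer circle: ⌀3.8, A = 11.341 in², y = 1.9 in, Ī = 10.235 in⁴.
Bore (subtracted): ⌀3.6, A = 10.179 in², y = 1.9 in, Ī = 8.2448 in⁴.
By symmetry the centroid is at mid-height, ȳ = 1.9 in.
All pieces are centred on the horizontal axis through the centroid, so I = ΣĪ (holes subtracted) = 1.9906 in⁴.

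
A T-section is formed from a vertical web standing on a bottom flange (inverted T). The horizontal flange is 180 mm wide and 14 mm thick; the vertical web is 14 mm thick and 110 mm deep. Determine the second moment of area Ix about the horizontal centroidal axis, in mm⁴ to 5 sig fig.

Ix ≈ 5.2683 × 10⁶ mm⁴

Split into non-overlapping primitives; take the origin at the lower-left of the bounding box.
Flange: 180 × 14, A = 2 520 mm², y = 7 mm, Ī = 41 160 mm⁴.
Web: 14 × 110, A = 1 540 mm², y = 69 mm, Ī = 1 552 833 mm⁴.
Centroid: ȳ = ΣA·y / ΣA = 30.51724 mm.
Transfer each piece to the horizontal centroidal axis using Ī + A·d² with d = y − 30.51724:
  flange: d = -23.51724 mm → contributes +1 434 873 mm⁴
  web: d = 38.48276 mm → contributes +3 833 454 mm⁴
Total I = 5 268 327 mm⁴.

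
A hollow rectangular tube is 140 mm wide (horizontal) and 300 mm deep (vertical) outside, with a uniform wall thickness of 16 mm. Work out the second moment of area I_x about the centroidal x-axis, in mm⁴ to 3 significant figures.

Split into non-overlapping primitives; take the origin at the lower-left of the bounding box.
Outer rectangle: 140 × 300, A = 42 000 mm², y = 150 mm, Ī = 315 000 000 mm⁴.
Inner void (subtracted): 108 × 268, A = 28 944 mm², y = 150 mm, Ī = 173 239 488 mm⁴.
By symmetry the centroid is at mid-height, ȳ = 150 mm.
All pieces are centred on the centroidal x-axis, so I = ΣĪ (holes subtracted) = 141 760 512 mm⁴.

I_x ≈ 1.42 × 10⁸ mm⁴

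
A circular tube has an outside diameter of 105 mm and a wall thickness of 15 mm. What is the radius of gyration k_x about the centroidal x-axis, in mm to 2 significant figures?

Treat the section as a set of non-overlapping primitives; coordinates are from the bounding-box lower-left.
Outer circle: ⌀105, A = 8 659 mm², y = 52.5 mm, Ī = 5 966 602 mm⁴.
Bore (subtracted): ⌀75, A = 4 418 mm², y = 52.5 mm, Ī = 1 553 156 mm⁴.
By symmetry the centroid is at mid-height, ȳ = 52.5 mm.
All pieces are centred on the centroidal x-axis, so I = ΣĪ (holes subtracted) = 4 413 447 mm⁴.
Radius of gyration: k = √(I/A) = √(4 413 447 / 4 241) = 32.26 mm.

k_x ≈ 32 mm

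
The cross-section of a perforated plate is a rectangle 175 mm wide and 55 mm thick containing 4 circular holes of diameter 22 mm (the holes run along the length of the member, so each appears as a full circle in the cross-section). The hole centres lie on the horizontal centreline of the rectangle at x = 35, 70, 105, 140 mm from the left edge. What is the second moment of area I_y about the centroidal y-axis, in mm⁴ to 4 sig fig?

Break the section into simple shapes (no overlaps), measuring from the bottom-left corner of the bounding box.
Plate: 175 × 55, A = 9 625 mm², x = 87.5 mm, Ī = 24 563 802 mm⁴.
Hole 1 (subtracted): ⌀22, A = 380.133 mm², x = 35 mm, Ī = 11 499 mm⁴.
Hole 2 (subtracted): ⌀22, A = 380.133 mm², x = 70 mm, Ī = 11 499 mm⁴.
Hole 3 (subtracted): ⌀22, A = 380.133 mm², x = 105 mm, Ī = 11 499 mm⁴.
Hole 4 (subtracted): ⌀22, A = 380.133 mm², x = 140 mm, Ī = 11 499 mm⁴.
By symmetry the centroid is at mid-width, x̄ = 87.5 mm.
Transfer each piece to the centroidal y-axis using Ī + A·d² with d = x − 87.5:
  plate: d = 0 mm → contributes +24 563 802 mm⁴
  hole 1: d = -52.5 mm → contributes −1 059 240 mm⁴
  hole 2: d = -17.5 mm → contributes −127 915 mm⁴
  hole 3: d = 17.5 mm → contributes −127 915 mm⁴
  hole 4: d = 52.5 mm → contributes −1 059 240 mm⁴
Total I = 22 189 493 mm⁴.

I_y ≈ 2.219 × 10⁷ mm⁴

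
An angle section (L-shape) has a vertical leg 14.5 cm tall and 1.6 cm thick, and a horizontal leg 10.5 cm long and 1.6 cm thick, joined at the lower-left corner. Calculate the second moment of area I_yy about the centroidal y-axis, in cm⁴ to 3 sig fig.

I_yy ≈ 342 cm⁴

Treat the section as a set of non-overlapping primitives; coordinates are from the bounding-box lower-left.
Vertical leg: 1.6 × 14.5, A = 23.2 cm², x = 0.8 cm, Ī = 4.9493 cm⁴.
Horizontal leg (remainder): 8.9 × 1.6, A = 14.24 cm², x = 6.05 cm, Ī = 93.996 cm⁴.
Centroid: x̄ = ΣA·x / ΣA = 2.7968 cm.
Transfer each piece to the centroidal y-axis using Ī + A·d² with d = x − 2.7968:
  vertical leg: d = -1.9968 cm → contributes +97.452 cm⁴
  horizontal leg (remainder): d = 3.2532 cm → contributes +244.7 cm⁴
Total I = 342.15 cm⁴.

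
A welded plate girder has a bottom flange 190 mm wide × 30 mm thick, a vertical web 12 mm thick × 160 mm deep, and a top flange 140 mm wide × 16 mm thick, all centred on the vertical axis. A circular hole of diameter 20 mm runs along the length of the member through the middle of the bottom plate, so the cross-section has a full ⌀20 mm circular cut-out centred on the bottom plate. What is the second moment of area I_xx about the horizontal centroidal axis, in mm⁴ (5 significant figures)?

I_xx ≈ 6.0153 × 10⁷ mm⁴

Decompose the section into non-overlapping parts with the origin at the bottom-left of its bounding rectangle.
Bottom plate: 190 × 30, A = 5 700 mm², y = 15 mm, Ī = 427 500 mm⁴.
Web plate: 12 × 160, A = 1 920 mm², y = 110 mm, Ī = 4 096 000 mm⁴.
Top plate: 140 × 16, A = 2 240 mm², y = 198 mm, Ī = 47786.67 mm⁴.
Hole (subtracted): ⌀20, A = 314.1593 mm², y = 15 mm, Ī = 7853.982 mm⁴.
Centroid: ȳ = ΣA·y / ΣA = 77.05006 mm.
Transfer each piece to the horizontal centroidal axis using Ī + A·d² with d = y − 77.05006:
  bottom plate: d = -62.05006 mm → contributes +22 373 697 mm⁴
  web plate: d = 32.94994 mm → contributes +6 180 541 mm⁴
  top plate: d = 120.9499 mm → contributes +32 816 495 mm⁴
  hole: d = -62.05006 mm → contributes −1 217 433 mm⁴
Total I = 60 153 301 mm⁴.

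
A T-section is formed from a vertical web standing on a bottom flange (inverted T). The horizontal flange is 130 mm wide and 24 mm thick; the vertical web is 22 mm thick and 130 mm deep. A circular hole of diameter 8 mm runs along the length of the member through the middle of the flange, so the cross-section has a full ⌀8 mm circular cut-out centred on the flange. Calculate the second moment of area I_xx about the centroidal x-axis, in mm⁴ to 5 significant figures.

Break the section into simple shapes (no overlaps), measuring from the bottom-left corner of the bounding box.
Flange: 130 × 24, A = 3 120 mm², y = 12 mm, Ī = 149 760 mm⁴.
Web: 22 × 130, A = 2 860 mm², y = 89 mm, Ī = 4 027 833 mm⁴.
Hole (subtracted): ⌀8, A = 50.26548 mm², y = 12 mm, Ī = 201.0619 mm⁴.
Centroid: ȳ = ΣA·y / ΣA = 49.13826 mm.
Transfer each piece to the centroidal x-axis using Ī + A·d² with d = y − 49.13826:
  flange: d = -37.13826 mm → contributes +4 453 020 mm⁴
  web: d = 39.86174 mm → contributes +8 572 255 mm⁴
  hole: d = -37.13826 mm → contributes −69529.73 mm⁴
Total I = 12 955 745 mm⁴.

I_xx ≈ 1.2956 × 10⁷ mm⁴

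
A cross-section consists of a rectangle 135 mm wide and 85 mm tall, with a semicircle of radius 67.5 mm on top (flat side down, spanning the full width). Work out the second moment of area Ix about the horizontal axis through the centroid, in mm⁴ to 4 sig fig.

Treat the section as a set of non-overlapping primitives; coordinates are from the bounding-box lower-left.
Rectangular body: 135 × 85, A = 11 475 mm², y = 42.5 mm, Ī = 6 908 906 mm⁴.
Semicircular cap: semicircle r = 67.5, A = 7156.94 mm², y = 113.648 mm, Ī = 2 278 490 mm⁴.
Centroid: ȳ = ΣA·y / ΣA = 69.8295 mm.
Transfer each piece to the horizontal axis through the centroid using Ī + A·d² with d = y − 69.8295:
  rectangular body: d = -27.3295 mm → contributes +15 479 589 mm⁴
  semicircular cap: d = 43.8184 mm → contributes +16 020 197 mm⁴
Total I = 31 499 785 mm⁴.

Ix ≈ 3.150 × 10⁷ mm⁴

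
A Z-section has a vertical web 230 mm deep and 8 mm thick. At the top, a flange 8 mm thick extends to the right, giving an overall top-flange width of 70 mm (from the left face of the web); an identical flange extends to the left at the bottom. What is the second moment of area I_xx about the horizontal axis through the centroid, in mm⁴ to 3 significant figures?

Break the section into simple shapes (no overlaps), measuring from the bottom-left corner of the bounding box.
Web: 8 × 230, A = 1 840 mm², y = 115 mm, Ī = 8 111 333 mm⁴.
Top flange (beyond web): 62 × 8, A = 496 mm², y = 226 mm, Ī = 2645.3 mm⁴.
Bottom flange (beyond web): 62 × 8, A = 496 mm², y = 4 mm, Ī = 2645.3 mm⁴.
Centroid: ȳ = ΣA·y / ΣA = 115 mm.
Transfer each piece to the horizontal axis through the centroid using Ī + A·d² with d = y − 115:
  web: d = 0 mm → contributes +8 111 333 mm⁴
  top flange (beyond web): d = 111 mm → contributes +6 113 861 mm⁴
  bottom flange (beyond web): d = -111 mm → contributes +6 113 861 mm⁴
Total I = 20 339 056 mm⁴.

I_xx ≈ 2.03 × 10⁷ mm⁴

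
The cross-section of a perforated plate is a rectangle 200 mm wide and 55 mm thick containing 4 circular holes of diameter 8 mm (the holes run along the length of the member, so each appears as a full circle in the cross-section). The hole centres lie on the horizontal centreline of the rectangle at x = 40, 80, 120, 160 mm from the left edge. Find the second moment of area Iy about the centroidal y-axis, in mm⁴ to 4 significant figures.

Split into non-overlapping primitives; take the origin at the lower-left of the bounding box.
Plate: 200 × 55, A = 11 000 mm², x = 100 mm, Ī = 36 666 667 mm⁴.
Hole 1 (subtracted): ⌀8, A = 50.2655 mm², x = 40 mm, Ī = 201.062 mm⁴.
Hole 2 (subtracted): ⌀8, A = 50.2655 mm², x = 80 mm, Ī = 201.062 mm⁴.
Hole 3 (subtracted): ⌀8, A = 50.2655 mm², x = 120 mm, Ī = 201.062 mm⁴.
Hole 4 (subtracted): ⌀8, A = 50.2655 mm², x = 160 mm, Ī = 201.062 mm⁴.
By symmetry the centroid is at mid-width, x̄ = 100 mm.
Transfer each piece to the centroidal y-axis using Ī + A·d² with d = x − 100:
  plate: d = 0 mm → contributes +36 666 667 mm⁴
  hole 1: d = -60 mm → contributes −181 157 mm⁴
  hole 2: d = -20 mm → contributes −20307.3 mm⁴
  hole 3: d = 20 mm → contributes −20307.3 mm⁴
  hole 4: d = 60 mm → contributes −181 157 mm⁴
Total I = 36 263 739 mm⁴.

Iy ≈ 3.626 × 10⁷ mm⁴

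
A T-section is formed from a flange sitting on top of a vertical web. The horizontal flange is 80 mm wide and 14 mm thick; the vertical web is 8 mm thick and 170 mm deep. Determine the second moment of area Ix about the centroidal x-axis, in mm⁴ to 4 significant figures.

Ix ≈ 8.492 × 10⁶ mm⁴

Split into non-overlapping primitives; take the origin at the lower-left of the bounding box.
Flange: 80 × 14, A = 1 120 mm², y = 177 mm, Ī = 18293.3 mm⁴.
Web: 8 × 170, A = 1 360 mm², y = 85 mm, Ī = 3 275 333 mm⁴.
Centroid: ȳ = ΣA·y / ΣA = 126.548 mm.
Transfer each piece to the centroidal x-axis using Ī + A·d² with d = y − 126.548:
  flange: d = 50.4516 mm → contributes +2 869 102 mm⁴
  web: d = -41.5484 mm → contributes +5 623 058 mm⁴
Total I = 8 492 161 mm⁴.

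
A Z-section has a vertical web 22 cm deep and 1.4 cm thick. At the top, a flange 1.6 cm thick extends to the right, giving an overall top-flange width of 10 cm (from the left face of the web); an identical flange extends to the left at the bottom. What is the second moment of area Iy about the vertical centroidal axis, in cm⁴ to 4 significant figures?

Break the section into simple shapes (no overlaps), measuring from the bottom-left corner of the bounding box.
Web: 1.4 × 22, A = 30.8 cm², x = 9.3 cm, Ī = 5.03067 cm⁴.
Top flange (beyond web): 8.6 × 1.6, A = 13.76 cm², x = 14.3 cm, Ī = 84.8075 cm⁴.
Bottom flange (beyond web): 8.6 × 1.6, A = 13.76 cm², x = 4.3 cm, Ī = 84.8075 cm⁴.
Centroid: x̄ = ΣA·x / ΣA = 9.3 cm.
Transfer each piece to the vertical centroidal axis using Ī + A·d² with d = x − 9.3:
  web: d = 0 cm → contributes +5.03067 cm⁴
  top flange (beyond web): d = 5 cm → contributes +428.807 cm⁴
  bottom flange (beyond web): d = -5 cm → contributes +428.807 cm⁴
Total I = 862.646 cm⁴.

Iy ≈ 862.6 cm⁴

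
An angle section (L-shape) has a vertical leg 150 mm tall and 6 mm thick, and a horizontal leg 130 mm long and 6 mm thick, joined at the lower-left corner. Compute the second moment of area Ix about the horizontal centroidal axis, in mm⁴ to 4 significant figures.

Treat the section as a set of non-overlapping primitives; coordinates are from the bounding-box lower-left.
Vertical leg: 6 × 150, A = 900 mm², y = 75 mm, Ī = 1 687 500 mm⁴.
Horizontal leg (remainder): 124 × 6, A = 744 mm², y = 3 mm, Ī = 2 232 mm⁴.
Centroid: ȳ = ΣA·y / ΣA = 42.4161 mm.
Transfer each piece to the horizontal centroidal axis using Ī + A·d² with d = y − 42.4161:
  vertical leg: d = 32.5839 mm → contributes +2 643 042 mm⁴
  horizontal leg (remainder): d = -39.4161 mm → contributes +1 158 129 mm⁴
Total I = 3 801 171 mm⁴.

Ix ≈ 3.801 × 10⁶ mm⁴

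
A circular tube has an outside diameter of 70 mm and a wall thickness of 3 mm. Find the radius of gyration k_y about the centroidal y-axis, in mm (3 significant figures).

k_y ≈ 23.7 mm

Break the section into simple shapes (no overlaps), measuring from the bottom-left corner of the bounding box.
Outer circle: ⌀70, A = 3848.5 mm², x = 35 mm, Ī = 1 178 588 mm⁴.
Bore (subtracted): ⌀64, A = 3 217 mm², x = 35 mm, Ī = 823 550 mm⁴.
By symmetry the centroid is at mid-width, x̄ = 35 mm.
All pieces are centred on the centroidal y-axis, so I = ΣĪ (holes subtracted) = 355 038 mm⁴.
Radius of gyration: k = √(I/A) = √(355 038 / 631.46) = 23.712 mm.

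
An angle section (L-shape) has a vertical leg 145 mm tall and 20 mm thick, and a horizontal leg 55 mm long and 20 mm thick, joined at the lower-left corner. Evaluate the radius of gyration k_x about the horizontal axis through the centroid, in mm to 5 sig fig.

Split into non-overlapping primitives; take the origin at the lower-left of the bounding box.
Vertical leg: 20 × 145, A = 2 900 mm², y = 72.5 mm, Ī = 5 081 042 mm⁴.
Horizontal leg (remainder): 35 × 20, A = 700 mm², y = 10 mm, Ī = 23333.33 mm⁴.
Centroid: ȳ = ΣA·y / ΣA = 60.34722 mm.
Transfer each piece to the horizontal axis through the centroid using Ī + A·d² with d = y − 60.34722:
  vertical leg: d = 12.15278 mm → contributes +5 509 343 mm⁴
  horizontal leg (remainder): d = -50.34722 mm → contributes +1 797 723 mm⁴
Total I = 7 307 066 mm⁴.
Radius of gyration: k = √(I/A) = √(7 307 066 / 3 600) = 45.05264 mm.

k_x ≈ 45.053 mm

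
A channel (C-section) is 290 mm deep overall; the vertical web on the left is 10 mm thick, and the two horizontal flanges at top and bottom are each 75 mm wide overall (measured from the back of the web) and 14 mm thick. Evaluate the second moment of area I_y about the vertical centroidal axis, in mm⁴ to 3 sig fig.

I_y ≈ 2.24 × 10⁶ mm⁴

Decompose the section into non-overlapping parts with the origin at the bottom-left of its bounding rectangle.
Web: 10 × 290, A = 2 900 mm², x = 5 mm, Ī = 24 167 mm⁴.
Top flange (beyond web): 65 × 14, A = 910 mm², x = 42.5 mm, Ī = 320 396 mm⁴.
Bottom flange (beyond web): 65 × 14, A = 910 mm², x = 42.5 mm, Ī = 320 396 mm⁴.
Centroid: x̄ = ΣA·x / ΣA = 19.46 mm.
Transfer each piece to the vertical centroidal axis using Ī + A·d² with d = x − 19.46:
  web: d = -14.46 mm → contributes +630 511 mm⁴
  top flange (beyond web): d = 23.04 mm → contributes +803 472 mm⁴
  bottom flange (beyond web): d = 23.04 mm → contributes +803 472 mm⁴
Total I = 2 237 456 mm⁴.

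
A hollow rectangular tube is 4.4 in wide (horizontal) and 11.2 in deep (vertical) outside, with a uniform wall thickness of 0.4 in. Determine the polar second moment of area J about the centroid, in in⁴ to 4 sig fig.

Treat the section as a set of non-overlapping primitives; coordinates are from the bounding-box lower-left.
Outer rectangle: 4.4 × 11.2, A = 49.28 in², y = 5.6 in, Ī = 515.14 in⁴.
Inner void (subtracted): 3.6 × 10.4, A = 37.44 in², y = 5.6 in, Ī = 337.459 in⁴.
By symmetry the centroid is at mid-height, ȳ = 5.6 in.
All pieces are centred on the centroidal x-axis, so I = ΣĪ (holes subtracted) = 177.681 in⁴.
Repeating about the centroidal y-axis gives I_y = 39.0699 in⁴.
Polar second moment: J = I_x + I_y = 216.751 in⁴.

J ≈ 216.8 in⁴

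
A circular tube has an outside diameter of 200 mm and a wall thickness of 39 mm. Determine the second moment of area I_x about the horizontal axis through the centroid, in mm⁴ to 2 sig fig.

Treat the section as a set of non-overlapping primitives; coordinates are from the bounding-box lower-left.
Outer circle: ⌀200, A = 31 416 mm², y = 100 mm, Ī = 78 539 816 mm⁴.
Bore (subtracted): ⌀122, A = 11 690 mm², y = 100 mm, Ī = 10 874 498 mm⁴.
By symmetry the centroid is at mid-height, ȳ = 100 mm.
All pieces are centred on the horizontal axis through the centroid, so I = ΣĪ (holes subtracted) = 67 665 318 mm⁴.

I_x ≈ 6.8 × 10⁷ mm⁴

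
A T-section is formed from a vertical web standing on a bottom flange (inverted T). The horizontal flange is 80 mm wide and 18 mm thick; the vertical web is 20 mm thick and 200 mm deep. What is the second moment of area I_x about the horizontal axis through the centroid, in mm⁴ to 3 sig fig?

Treat the section as a set of non-overlapping primitives; coordinates are from the bounding-box lower-left.
Flange: 80 × 18, A = 1 440 mm², y = 9 mm, Ī = 38 880 mm⁴.
Web: 20 × 200, A = 4 000 mm², y = 118 mm, Ī = 13 333 333 mm⁴.
Centroid: ȳ = ΣA·y / ΣA = 89.147 mm.
Transfer each piece to the horizontal axis through the centroid using Ī + A·d² with d = y − 89.147:
  flange: d = -80.147 mm → contributes +9 288 793 mm⁴
  web: d = 28.853 mm → contributes +16 663 302 mm⁴
Total I = 25 952 096 mm⁴.

I_x ≈ 2.60 × 10⁷ mm⁴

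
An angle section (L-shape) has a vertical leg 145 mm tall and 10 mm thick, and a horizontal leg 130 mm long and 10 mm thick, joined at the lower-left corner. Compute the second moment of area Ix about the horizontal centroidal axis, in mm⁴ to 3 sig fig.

Ix ≈ 5.54 × 10⁶ mm⁴

Treat the section as a set of non-overlapping primitives; coordinates are from the bounding-box lower-left.
Vertical leg: 10 × 145, A = 1 450 mm², y = 72.5 mm, Ī = 2 540 521 mm⁴.
Horizontal leg (remainder): 120 × 10, A = 1 200 mm², y = 5 mm, Ī = 10 000 mm⁴.
Centroid: ȳ = ΣA·y / ΣA = 41.934 mm.
Transfer each piece to the horizontal centroidal axis using Ī + A·d² with d = y − 41.934:
  vertical leg: d = 30.566 mm → contributes +3 895 231 mm⁴
  horizontal leg (remainder): d = -36.934 mm → contributes +1 646 941 mm⁴
Total I = 5 542 172 mm⁴.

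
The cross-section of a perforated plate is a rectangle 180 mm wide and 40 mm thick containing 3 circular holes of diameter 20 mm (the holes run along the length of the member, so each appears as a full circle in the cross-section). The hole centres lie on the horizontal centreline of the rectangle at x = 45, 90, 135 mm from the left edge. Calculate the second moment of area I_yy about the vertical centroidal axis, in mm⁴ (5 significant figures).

Decompose the section into non-overlapping parts with the origin at the bottom-left of its bounding rectangle.
Plate: 180 × 40, A = 7 200 mm², x = 90 mm, Ī = 19 440 000 mm⁴.
Hole 1 (subtracted): ⌀20, A = 314.1593 mm², x = 45 mm, Ī = 7853.982 mm⁴.
Hole 2 (subtracted): ⌀20, A = 314.1593 mm², x = 90 mm, Ī = 7853.982 mm⁴.
Hole 3 (subtracted): ⌀20, A = 314.1593 mm², x = 135 mm, Ī = 7853.982 mm⁴.
By symmetry the centroid is at mid-width, x̄ = 90 mm.
Transfer each piece to the vertical centroidal axis using Ī + A·d² with d = x − 90:
  plate: d = 0 mm → contributes +19 440 000 mm⁴
  hole 1: d = -45 mm → contributes −644026.5 mm⁴
  hole 2: d = 0 mm → contributes −7853.982 mm⁴
  hole 3: d = 45 mm → contributes −644026.5 mm⁴
Total I = 18 144 093 mm⁴.

I_yy ≈ 1.8144 × 10⁷ mm⁴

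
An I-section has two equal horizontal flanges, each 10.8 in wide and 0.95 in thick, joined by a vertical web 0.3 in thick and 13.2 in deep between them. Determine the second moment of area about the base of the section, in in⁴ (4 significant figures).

Split into non-overlapping primitives; take the origin at the lower-left of the bounding box.
Bottom flange: 10.8 × 0.95, A = 10.26 in², y = 0.475 in, Ī = 0.771638 in⁴.
Web: 0.3 × 13.2, A = 3.96 in², y = 7.55 in, Ī = 57.4992 in⁴.
Top flange: 10.8 × 0.95, A = 10.26 in², y = 14.625 in, Ī = 0.771638 in⁴.
Transfer each piece to the base of the section using Ī + A·d² with d = y − 0:
  bottom flange: d = 0.475 in → contributes +3.08655 in⁴
  web: d = 7.55 in → contributes +283.229 in⁴
  top flange: d = 14.625 in → contributes +2195.29 in⁴
Total I = 2481.61 in⁴.

I_base ≈ 2482 in⁴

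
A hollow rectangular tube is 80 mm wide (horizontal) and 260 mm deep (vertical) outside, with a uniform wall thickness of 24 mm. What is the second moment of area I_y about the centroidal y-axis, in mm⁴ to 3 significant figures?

Break the section into simple shapes (no overlaps), measuring from the bottom-left corner of the bounding box.
Outer rectangle: 80 × 260, A = 20 800 mm², x = 40 mm, Ī = 11 093 333 mm⁴.
Inner void (subtracted): 32 × 212, A = 6 784 mm², x = 40 mm, Ī = 578 901 mm⁴.
By symmetry the centroid is at mid-width, x̄ = 40 mm.
All pieces are centred on the centroidal y-axis, so I = ΣĪ (holes subtracted) = 10 514 432 mm⁴.

I_y ≈ 1.05 × 10⁷ mm⁴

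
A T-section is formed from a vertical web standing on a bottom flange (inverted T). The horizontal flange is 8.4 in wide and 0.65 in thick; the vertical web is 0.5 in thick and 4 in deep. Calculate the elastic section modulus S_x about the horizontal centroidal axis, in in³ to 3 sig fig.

Treat the section as a set of non-overlapping primitives; coordinates are from the bounding-box lower-left.
Flange: 8.4 × 0.65, A = 5.46 in², y = 0.325 in, Ī = 0.19224 in⁴.
Web: 0.5 × 4, A = 2 in², y = 2.65 in, Ī = 2.6667 in⁴.
Centroid: ȳ = ΣA·y / ΣA = 0.94832 in.
Transfer each piece to the horizontal centroidal axis using Ī + A·d² with d = y − 0.94832:
  flange: d = -0.62332 in → contributes +2.3136 in⁴
  web: d = 1.7017 in → contributes +8.4581 in⁴
Total I = 10.772 in⁴.
Extreme fibre distance c = 3.7017 in; S = I/c = 2.91 in³.

S_x ≈ 2.91 in³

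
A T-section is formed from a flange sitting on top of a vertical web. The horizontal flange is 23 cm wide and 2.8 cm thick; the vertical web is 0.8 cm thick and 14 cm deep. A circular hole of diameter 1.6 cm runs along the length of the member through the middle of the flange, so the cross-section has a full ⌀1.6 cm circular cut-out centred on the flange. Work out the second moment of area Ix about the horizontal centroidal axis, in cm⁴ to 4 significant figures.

Treat the section as a set of non-overlapping primitives; coordinates are from the bounding-box lower-left.
Flange: 23 × 2.8, A = 64.4 cm², y = 15.4 cm, Ī = 42.0747 cm⁴.
Web: 0.8 × 14, A = 11.2 cm², y = 7 cm, Ī = 182.933 cm⁴.
Hole (subtracted): ⌀1.6, A = 2.01062 cm², y = 15.4 cm, Ī = 0.321699 cm⁴.
Centroid: ȳ = ΣA·y / ΣA = 14.1216 cm.
Transfer each piece to the horizontal centroidal axis using Ī + A·d² with d = y − 14.1216:
  flange: d = 1.27845 cm → contributes +147.331 cm⁴
  web: d = -7.12155 cm → contributes +750.959 cm⁴
  hole: d = 1.27845 cm → contributes −3.6079 cm⁴
Total I = 894.682 cm⁴.

Ix ≈ 894.7 cm⁴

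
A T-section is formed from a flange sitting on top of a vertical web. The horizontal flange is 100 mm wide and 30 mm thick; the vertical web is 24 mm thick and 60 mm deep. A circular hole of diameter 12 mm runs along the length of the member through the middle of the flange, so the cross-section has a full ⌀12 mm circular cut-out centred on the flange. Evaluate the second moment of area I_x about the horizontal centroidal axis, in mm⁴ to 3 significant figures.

I_x ≈ 2.60 × 10⁶ mm⁴

Treat the section as a set of non-overlapping primitives; coordinates are from the bounding-box lower-left.
Flange: 100 × 30, A = 3 000 mm², y = 75 mm, Ī = 225 000 mm⁴.
Web: 24 × 60, A = 1 440 mm², y = 30 mm, Ī = 432 000 mm⁴.
Hole (subtracted): ⌀12, A = 113.1 mm², y = 75 mm, Ī = 1017.9 mm⁴.
Centroid: ȳ = ΣA·y / ΣA = 60.024 mm.
Transfer each piece to the horizontal centroidal axis using Ī + A·d² with d = y − 60.024:
  flange: d = 14.976 mm → contributes +897 848 mm⁴
  web: d = -30.024 mm → contributes +1 730 068 mm⁴
  hole: d = 14.976 mm → contributes −26 384 mm⁴
Total I = 2 601 533 mm⁴.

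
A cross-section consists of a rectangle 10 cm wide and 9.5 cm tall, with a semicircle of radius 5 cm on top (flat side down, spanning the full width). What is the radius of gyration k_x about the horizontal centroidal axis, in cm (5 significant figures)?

Treat the section as a set of non-overlapping primitives; coordinates are from the bounding-box lower-left.
Rectangular body: 10 × 9.5, A = 95 cm², y = 4.75 cm, Ī = 714.4792 cm⁴.
Semicircular cap: semicircle r = 5, A = 39.26991 cm², y = 11.62207 cm, Ī = 68.5981 cm⁴.
Centroid: ȳ = ΣA·y / ΣA = 6.759873 cm.
Transfer each piece to the horizontal centroidal axis using Ī + A·d² with d = y − 6.759873:
  rectangular body: d = -2.009873 cm → contributes +1098.24 cm⁴
  semicircular cap: d = 4.862193 cm → contributes +996.975 cm⁴
Total I = 2095.215 cm⁴.
Radius of gyration: k = √(I/A) = √(2095.215 / 134.2699) = 3.950253 cm.

k_x ≈ 3.9503 cm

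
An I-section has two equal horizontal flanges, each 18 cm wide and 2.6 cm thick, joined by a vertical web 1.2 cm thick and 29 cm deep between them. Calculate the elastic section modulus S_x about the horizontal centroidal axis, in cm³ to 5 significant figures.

Treat the section as a set of non-overlapping primitives; coordinates are from the bounding-box lower-left.
Bottom flange: 18 × 2.6, A = 46.8 cm², y = 1.3 cm, Ī = 26.364 cm⁴.
Web: 1.2 × 29, A = 34.8 cm², y = 17.1 cm, Ī = 2438.9 cm⁴.
Top flange: 18 × 2.6, A = 46.8 cm², y = 32.9 cm, Ī = 26.364 cm⁴.
By symmetry the centroid is at mid-height, ȳ = 17.1 cm.
Transfer each piece to the horizontal centroidal axis using Ī + A·d² with d = y − 17.1:
  bottom flange: d = -15.8 cm → contributes +11709.52 cm⁴
  web: d = 0 cm → contributes +2438.9 cm⁴
  top flange: d = 15.8 cm → contributes +11709.52 cm⁴
Total I = 25857.93 cm⁴.
Extreme fibre distance c = 17.1 cm; S = I/c = 1512.16 cm³.

S_x ≈ 1512.2 cm³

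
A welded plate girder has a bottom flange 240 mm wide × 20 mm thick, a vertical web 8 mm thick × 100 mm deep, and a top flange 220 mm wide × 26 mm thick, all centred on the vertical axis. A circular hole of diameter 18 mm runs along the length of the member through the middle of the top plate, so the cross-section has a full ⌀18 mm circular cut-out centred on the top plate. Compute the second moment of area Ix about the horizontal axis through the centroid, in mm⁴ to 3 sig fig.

Ix ≈ 3.98 × 10⁷ mm⁴

Break the section into simple shapes (no overlaps), measuring from the bottom-left corner of the bounding box.
Bottom plate: 240 × 20, A = 4 800 mm², y = 10 mm, Ī = 160 000 mm⁴.
Web plate: 8 × 100, A = 800 mm², y = 70 mm, Ī = 666 667 mm⁴.
Top plate: 220 × 26, A = 5 720 mm², y = 133 mm, Ī = 322 227 mm⁴.
Hole (subtracted): ⌀18, A = 254.47 mm², y = 133 mm, Ī = 5 153 mm⁴.
Centroid: ȳ = ΣA·y / ΣA = 75.09 mm.
Transfer each piece to the horizontal axis through the centroid using Ī + A·d² with d = y − 75.09:
  bottom plate: d = -65.09 mm → contributes +20 496 476 mm⁴
  web plate: d = -5.0904 mm → contributes +687 397 mm⁴
  top plate: d = 57.91 mm → contributes +19 504 343 mm⁴
  hole: d = 57.91 mm → contributes −858 519 mm⁴
Total I = 39 829 696 mm⁴.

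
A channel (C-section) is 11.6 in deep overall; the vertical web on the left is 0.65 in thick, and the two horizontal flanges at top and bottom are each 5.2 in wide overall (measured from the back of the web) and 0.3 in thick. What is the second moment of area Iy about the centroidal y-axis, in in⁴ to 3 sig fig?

Decompose the section into non-overlapping parts with the origin at the bottom-left of its bounding rectangle.
Web: 0.65 × 11.6, A = 7.54 in², x = 0.325 in, Ī = 0.26547 in⁴.
Top flange (beyond web): 4.55 × 0.3, A = 1.365 in², x = 2.925 in, Ī = 2.3549 in⁴.
Bottom flange (beyond web): 4.55 × 0.3, A = 1.365 in², x = 2.925 in, Ī = 2.3549 in⁴.
Centroid: x̄ = ΣA·x / ΣA = 1.0161 in.
Transfer each piece to the centroidal y-axis using Ī + A·d² with d = x − 1.0161:
  web: d = -0.69114 in → contributes +3.8671 in⁴
  top flange (beyond web): d = 1.9089 in → contributes +7.3286 in⁴
  bottom flange (beyond web): d = 1.9089 in → contributes +7.3286 in⁴
Total I = 18.524 in⁴.

Iy ≈ 18.5 in⁴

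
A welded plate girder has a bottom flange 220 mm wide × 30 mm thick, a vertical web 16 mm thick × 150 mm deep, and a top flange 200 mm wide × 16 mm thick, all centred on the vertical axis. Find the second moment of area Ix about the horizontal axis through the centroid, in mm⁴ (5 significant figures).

Ix ≈ 7.1728 × 10⁷ mm⁴

Decompose the section into non-overlapping parts with the origin at the bottom-left of its bounding rectangle.
Bottom plate: 220 × 30, A = 6 600 mm², y = 15 mm, Ī = 495 000 mm⁴.
Web plate: 16 × 150, A = 2 400 mm², y = 105 mm, Ī = 4 500 000 mm⁴.
Top plate: 200 × 16, A = 3 200 mm², y = 188 mm, Ī = 68266.67 mm⁴.
Centroid: ȳ = ΣA·y / ΣA = 78.08197 mm.
Transfer each piece to the horizontal axis through the centroid using Ī + A·d² with d = y − 78.08197:
  bottom plate: d = -63.08197 mm → contributes +26 758 608 mm⁴
  web plate: d = 26.91803 mm → contributes +6 238 993 mm⁴
  top plate: d = 109.918 mm → contributes +38 730 583 mm⁴
Total I = 71 728 185 mm⁴.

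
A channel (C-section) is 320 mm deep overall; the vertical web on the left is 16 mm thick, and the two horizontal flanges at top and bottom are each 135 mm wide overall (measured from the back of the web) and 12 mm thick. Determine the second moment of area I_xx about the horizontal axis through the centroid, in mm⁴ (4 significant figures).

I_xx ≈ 1.115 × 10⁸ mm⁴

Treat the section as a set of non-overlapping primitives; coordinates are from the bounding-box lower-left.
Web: 16 × 320, A = 5 120 mm², y = 160 mm, Ī = 43 690 667 mm⁴.
Top flange (beyond web): 119 × 12, A = 1 428 mm², y = 314 mm, Ī = 17 136 mm⁴.
Bottom flange (beyond web): 119 × 12, A = 1 428 mm², y = 6 mm, Ī = 17 136 mm⁴.
By symmetry the centroid is at mid-height, ȳ = 160 mm.
Transfer each piece to the horizontal axis through the centroid using Ī + A·d² with d = y − 160:
  web: d = 0 mm → contributes +43 690 667 mm⁴
  top flange (beyond web): d = 154 mm → contributes +33 883 584 mm⁴
  bottom flange (beyond web): d = -154 mm → contributes +33 883 584 mm⁴
Total I = 111 457 835 mm⁴.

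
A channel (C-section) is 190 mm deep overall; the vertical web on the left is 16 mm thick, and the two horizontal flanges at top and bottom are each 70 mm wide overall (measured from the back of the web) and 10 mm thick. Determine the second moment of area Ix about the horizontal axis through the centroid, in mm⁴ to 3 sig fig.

Ix ≈ 1.79 × 10⁷ mm⁴

Decompose the section into non-overlapping parts with the origin at the bottom-left of its bounding rectangle.
Web: 16 × 190, A = 3 040 mm², y = 95 mm, Ī = 9 145 333 mm⁴.
Top flange (beyond web): 54 × 10, A = 540 mm², y = 185 mm, Ī = 4 500 mm⁴.
Bottom flange (beyond web): 54 × 10, A = 540 mm², y = 5 mm, Ī = 4 500 mm⁴.
By symmetry the centroid is at mid-height, ȳ = 95 mm.
Transfer each piece to the horizontal axis through the centroid using Ī + A·d² with d = y − 95:
  web: d = 0 mm → contributes +9 145 333 mm⁴
  top flange (beyond web): d = 90 mm → contributes +4 378 500 mm⁴
  bottom flange (beyond web): d = -90 mm → contributes +4 378 500 mm⁴
Total I = 17 902 333 mm⁴.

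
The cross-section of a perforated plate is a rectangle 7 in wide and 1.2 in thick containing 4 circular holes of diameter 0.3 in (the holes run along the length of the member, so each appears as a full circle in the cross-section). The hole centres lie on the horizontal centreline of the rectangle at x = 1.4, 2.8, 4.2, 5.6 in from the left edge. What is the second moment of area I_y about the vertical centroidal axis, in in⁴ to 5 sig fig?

I_y ≈ 33.606 in⁴

Treat the section as a set of non-overlapping primitives; coordinates are from the bounding-box lower-left.
Plate: 7 × 1.2, A = 8.4 in², x = 3.5 in, Ī = 34.3 in⁴.
Hole 1 (subtracted): ⌀0.3, A = 0.07068583 in², x = 1.4 in, Ī = 0.0003976078 in⁴.
Hole 2 (subtracted): ⌀0.3, A = 0.07068583 in², x = 2.8 in, Ī = 0.0003976078 in⁴.
Hole 3 (subtracted): ⌀0.3, A = 0.07068583 in², x = 4.2 in, Ī = 0.0003976078 in⁴.
Hole 4 (subtracted): ⌀0.3, A = 0.07068583 in², x = 5.6 in, Ī = 0.0003976078 in⁴.
By symmetry the centroid is at mid-width, x̄ = 3.5 in.
Transfer each piece to the vertical centroidal axis using Ī + A·d² with d = x − 3.5:
  plate: d = 0 in → contributes +34.3 in⁴
  hole 1: d = -2.1 in → contributes −0.3121221 in⁴
  hole 2: d = -0.7 in → contributes −0.03503367 in⁴
  hole 3: d = 0.7 in → contributes −0.03503367 in⁴
  hole 4: d = 2.1 in → contributes −0.3121221 in⁴
Total I = 33.60569 in⁴.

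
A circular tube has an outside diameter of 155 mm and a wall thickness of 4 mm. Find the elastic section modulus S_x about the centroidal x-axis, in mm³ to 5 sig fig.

S_x ≈ 6.9832 × 10⁴ mm³

Split into non-overlapping primitives; take the origin at the lower-left of the bounding box.
Outer circle: ⌀155, A = 18869.19 mm², y = 77.5 mm, Ī = 28 333 269 mm⁴.
Bore (subtracted): ⌀147, A = 16971.67 mm², y = 77.5 mm, Ī = 22 921 300 mm⁴.
By symmetry the centroid is at mid-height, ȳ = 77.5 mm.
All pieces are centred on the centroidal x-axis, so I = ΣĪ (holes subtracted) = 5 411 970 mm⁴.
Extreme fibre distance c = 77.5 mm; S = I/c = 69831.87 mm³.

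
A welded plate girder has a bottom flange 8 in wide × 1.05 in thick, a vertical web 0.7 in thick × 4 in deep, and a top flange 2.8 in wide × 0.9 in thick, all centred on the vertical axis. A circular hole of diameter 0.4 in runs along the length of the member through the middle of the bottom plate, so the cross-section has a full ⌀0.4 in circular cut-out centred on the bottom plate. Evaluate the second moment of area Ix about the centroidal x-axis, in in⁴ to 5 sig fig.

Ix ≈ 56.618 in⁴

Split into non-overlapping primitives; take the origin at the lower-left of the bounding box.
Bottom plate: 8 × 1.05, A = 8.4 in², y = 0.525 in, Ī = 0.77175 in⁴.
Web plate: 0.7 × 4, A = 2.8 in², y = 3.05 in, Ī = 3.733333 in⁴.
Top plate: 2.8 × 0.9, A = 2.52 in², y = 5.5 in, Ī = 0.1701 in⁴.
Hole (subtracted): ⌀0.4, A = 0.1256637 in², y = 0.525 in, Ī = 0.001256637 in⁴.
Centroid: ȳ = ΣA·y / ΣA = 1.967292 in.
Transfer each piece to the centroidal x-axis using Ī + A·d² with d = y − 1.967292:
  bottom plate: d = -1.442292 in → contributes +18.24548 in⁴
  web plate: d = 1.082708 in → contributes +7.015653 in⁴
  top plate: d = 3.532708 in → contributes +31.61977 in⁴
  hole: d = -1.442292 in → contributes −0.262663 in⁴
Total I = 56.61824 in⁴.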